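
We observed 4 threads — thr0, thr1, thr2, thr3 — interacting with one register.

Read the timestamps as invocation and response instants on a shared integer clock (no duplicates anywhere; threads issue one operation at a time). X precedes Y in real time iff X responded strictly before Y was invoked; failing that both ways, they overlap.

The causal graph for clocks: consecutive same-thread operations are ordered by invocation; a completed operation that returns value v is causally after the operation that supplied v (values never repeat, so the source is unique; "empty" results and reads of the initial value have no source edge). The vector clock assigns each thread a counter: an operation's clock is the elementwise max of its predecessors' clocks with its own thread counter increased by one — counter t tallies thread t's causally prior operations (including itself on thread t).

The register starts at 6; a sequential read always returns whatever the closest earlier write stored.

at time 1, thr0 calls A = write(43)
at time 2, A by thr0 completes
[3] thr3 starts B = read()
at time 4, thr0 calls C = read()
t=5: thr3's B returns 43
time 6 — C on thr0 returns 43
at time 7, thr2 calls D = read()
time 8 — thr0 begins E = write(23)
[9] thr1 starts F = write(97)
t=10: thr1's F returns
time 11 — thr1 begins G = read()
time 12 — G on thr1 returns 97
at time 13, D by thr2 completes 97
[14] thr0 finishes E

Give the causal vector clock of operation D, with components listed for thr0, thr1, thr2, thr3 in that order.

(0, 1, 1, 0)

no predecessors for F (invoked 9): thr1 increments from zero → (0, 1, 0, 0)
no predecessors for A (invoked 1): thr0 increments from zero → (1, 0, 0, 0)
from VC(F)=(0, 1, 0, 0), D (invoked 7) maxes components and bumps thr2 → (0, 1, 1, 0)
from VC(F)=(0, 1, 0, 0), G (invoked 11) maxes components and bumps thr1 → (0, 2, 0, 0)
from VC(A)=(1, 0, 0, 0), B (invoked 3) maxes components and bumps thr3 → (1, 0, 0, 1)
from VC(A)=(1, 0, 0, 0), C (invoked 4) maxes components and bumps thr0 → (2, 0, 0, 0)
from VC(C)=(2, 0, 0, 0), E (invoked 8) maxes components and bumps thr0 → (3, 0, 0, 0)
target: VC(D) = (0, 1, 1, 0)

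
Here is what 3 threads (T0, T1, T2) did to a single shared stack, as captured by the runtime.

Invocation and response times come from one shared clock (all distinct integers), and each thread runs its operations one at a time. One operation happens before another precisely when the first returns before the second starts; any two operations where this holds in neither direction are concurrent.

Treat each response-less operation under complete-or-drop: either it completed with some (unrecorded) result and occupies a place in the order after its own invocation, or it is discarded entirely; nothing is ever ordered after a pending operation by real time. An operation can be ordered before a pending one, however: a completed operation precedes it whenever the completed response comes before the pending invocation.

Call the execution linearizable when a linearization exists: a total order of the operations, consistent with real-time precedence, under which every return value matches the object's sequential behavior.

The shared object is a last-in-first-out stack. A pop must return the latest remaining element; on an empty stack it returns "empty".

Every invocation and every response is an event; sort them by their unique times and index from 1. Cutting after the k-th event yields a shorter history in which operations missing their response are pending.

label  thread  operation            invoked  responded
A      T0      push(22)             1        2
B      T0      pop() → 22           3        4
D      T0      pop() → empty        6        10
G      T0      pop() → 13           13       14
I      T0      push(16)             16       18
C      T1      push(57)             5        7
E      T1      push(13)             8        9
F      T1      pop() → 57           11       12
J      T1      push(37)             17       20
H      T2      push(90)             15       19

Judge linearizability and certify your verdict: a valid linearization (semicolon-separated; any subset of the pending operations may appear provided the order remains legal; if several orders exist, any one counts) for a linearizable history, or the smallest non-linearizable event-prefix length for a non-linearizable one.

not linearizable — minimal violating prefix: 12 events

events 1..11 are fine; event 12 — the response of F at time 12 — makes the prefix non-linearizable
6 completed operations, 3 real-time-consistent orders — every stack replay fails
one such order, A, B, C, D, E, F, breaks at step 4 where D pop() → empty is illegal
one such order, A, B, C, E, D, F, breaks at step 5 where D pop() → empty is illegal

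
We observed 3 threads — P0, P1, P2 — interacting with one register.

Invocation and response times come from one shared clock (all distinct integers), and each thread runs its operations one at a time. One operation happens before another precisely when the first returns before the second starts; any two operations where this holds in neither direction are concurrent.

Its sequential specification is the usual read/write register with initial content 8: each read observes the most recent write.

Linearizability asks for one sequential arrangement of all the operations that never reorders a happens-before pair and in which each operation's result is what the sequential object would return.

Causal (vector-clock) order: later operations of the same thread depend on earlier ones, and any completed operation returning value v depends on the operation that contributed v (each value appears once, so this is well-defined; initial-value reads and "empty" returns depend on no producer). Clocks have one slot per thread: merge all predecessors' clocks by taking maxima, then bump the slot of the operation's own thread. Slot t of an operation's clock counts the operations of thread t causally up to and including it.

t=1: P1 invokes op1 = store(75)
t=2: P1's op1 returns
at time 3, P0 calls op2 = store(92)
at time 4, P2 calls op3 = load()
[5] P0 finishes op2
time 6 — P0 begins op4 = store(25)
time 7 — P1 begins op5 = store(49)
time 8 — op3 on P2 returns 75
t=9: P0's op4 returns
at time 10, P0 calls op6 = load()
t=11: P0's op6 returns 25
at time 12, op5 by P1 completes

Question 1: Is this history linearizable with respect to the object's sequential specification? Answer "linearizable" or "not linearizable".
witness order: op1, op3, op2, op4, op6, op5
1. op1 store(75), leaving value 75
2. op3 load() → 75, leaving value 75
3. op2 store(92), leaving value 92
4. op4 store(25), leaving value 25
5. op6 load() → 25, leaving value 25
6. op5 store(49), leaving value 49

linearizable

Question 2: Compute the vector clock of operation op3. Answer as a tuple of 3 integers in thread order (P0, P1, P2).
invoked at 1, op1 has no predecessors; its own P1 bump gives (0, 1, 0)
invoked at 3, op2 has no predecessors; its own P0 bump gives (1, 0, 0)
merge at op3 (invoked 4): VC(op1)=(0, 1, 0), own-thread bump on P2 → (0, 1, 1)
merge at op5 (invoked 7): VC(op1)=(0, 1, 0), own-thread bump on P1 → (0, 2, 0)
merge at op4 (invoked 6): VC(op2)=(1, 0, 0), own-thread bump on P0 → (2, 0, 0)
merge at op6 (invoked 10): VC(op4)=(2, 0, 0), own-thread bump on P0 → (3, 0, 0)
target: VC(op3) = (0, 1, 1)

(0, 1, 1)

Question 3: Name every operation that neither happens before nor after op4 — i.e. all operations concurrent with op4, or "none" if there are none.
op4 runs from 6 to 9; window-overlapping ops are concurrent
op1 [1,2]: before
op2 [3,5]: before
op3 [4,8]: concurrent
op5 [7,12]: concurrent
op6 [10,11]: after

op3, op5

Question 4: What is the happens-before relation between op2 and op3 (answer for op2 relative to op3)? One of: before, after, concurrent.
op2 spans [3,5], op3 spans [4,8]
the intervals overlap in both directions

concurrent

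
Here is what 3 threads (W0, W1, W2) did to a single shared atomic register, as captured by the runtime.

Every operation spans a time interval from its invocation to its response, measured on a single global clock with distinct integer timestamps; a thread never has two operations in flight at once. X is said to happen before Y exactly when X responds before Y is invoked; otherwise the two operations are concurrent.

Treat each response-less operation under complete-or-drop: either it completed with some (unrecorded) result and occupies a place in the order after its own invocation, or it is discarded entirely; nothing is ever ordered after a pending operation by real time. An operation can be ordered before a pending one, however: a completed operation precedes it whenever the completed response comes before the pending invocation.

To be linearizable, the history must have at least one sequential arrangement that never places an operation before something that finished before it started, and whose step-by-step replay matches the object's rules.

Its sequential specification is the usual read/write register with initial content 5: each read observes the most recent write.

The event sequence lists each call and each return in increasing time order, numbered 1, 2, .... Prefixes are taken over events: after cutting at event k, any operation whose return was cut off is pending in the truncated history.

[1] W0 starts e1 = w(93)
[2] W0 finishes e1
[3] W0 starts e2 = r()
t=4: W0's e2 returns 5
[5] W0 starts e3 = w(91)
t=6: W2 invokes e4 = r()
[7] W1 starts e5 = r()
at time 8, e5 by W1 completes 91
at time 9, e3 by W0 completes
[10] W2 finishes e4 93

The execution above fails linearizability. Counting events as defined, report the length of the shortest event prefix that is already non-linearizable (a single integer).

4

one valid order for events 1..3 is e1:
after step 1 (e1 w(93)): value 93
include event 4 — e2 responding at 4 — and every candidate order breaks
take e1, e2: step 2 already fails, because e2 r() → 5 cannot occur there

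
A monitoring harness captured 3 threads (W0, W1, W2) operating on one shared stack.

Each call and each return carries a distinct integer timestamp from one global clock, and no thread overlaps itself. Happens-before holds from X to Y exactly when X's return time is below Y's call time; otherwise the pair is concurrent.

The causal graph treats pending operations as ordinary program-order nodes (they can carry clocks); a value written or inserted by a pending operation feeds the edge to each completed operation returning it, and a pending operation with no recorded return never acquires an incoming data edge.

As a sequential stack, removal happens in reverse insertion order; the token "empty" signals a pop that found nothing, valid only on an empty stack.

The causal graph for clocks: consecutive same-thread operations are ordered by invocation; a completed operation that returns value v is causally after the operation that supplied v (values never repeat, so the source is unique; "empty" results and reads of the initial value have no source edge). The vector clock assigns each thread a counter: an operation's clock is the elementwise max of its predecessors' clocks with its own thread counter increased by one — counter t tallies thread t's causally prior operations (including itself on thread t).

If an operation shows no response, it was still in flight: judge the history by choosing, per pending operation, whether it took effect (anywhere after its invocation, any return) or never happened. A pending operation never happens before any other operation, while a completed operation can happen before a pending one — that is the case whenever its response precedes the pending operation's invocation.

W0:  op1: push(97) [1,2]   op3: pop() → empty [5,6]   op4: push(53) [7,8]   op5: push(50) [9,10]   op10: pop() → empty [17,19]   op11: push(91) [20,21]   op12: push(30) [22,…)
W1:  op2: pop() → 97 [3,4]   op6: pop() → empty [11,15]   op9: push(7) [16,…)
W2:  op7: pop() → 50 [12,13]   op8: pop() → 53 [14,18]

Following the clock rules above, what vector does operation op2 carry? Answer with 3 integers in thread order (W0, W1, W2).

VC(op1, invoked at 1): no causal predecessors; +1 on W0 → (1, 0, 0)
invoked at 3, op2 merges VC(op1)=(1, 0, 0) and bumps W1's slot → (1, 1, 0)
invoked at 5, op3 merges VC(op1)=(1, 0, 0) and bumps W0's slot → (2, 0, 0)
invoked at 11, op6 merges VC(op2)=(1, 1, 0) and bumps W1's slot → (1, 2, 0)
invoked at 7, op4 merges VC(op3)=(2, 0, 0) and bumps W0's slot → (3, 0, 0)
invoked at 16, op9 merges VC(op6)=(1, 2, 0) and bumps W1's slot → (1, 3, 0)
invoked at 9, op5 merges VC(op4)=(3, 0, 0) and bumps W0's slot → (4, 0, 0)
invoked at 12, op7 merges VC(op5)=(4, 0, 0) and bumps W2's slot → (4, 0, 1)
invoked at 17, op10 merges VC(op5)=(4, 0, 0) and bumps W0's slot → (5, 0, 0)
invoked at 14, op8 merges VC(op4)=(3, 0, 0), VC(op7)=(4, 0, 1) and bumps W2's slot → (4, 0, 2)
invoked at 20, op11 merges VC(op10)=(5, 0, 0) and bumps W0's slot → (6, 0, 0)
invoked at 22, op12 merges VC(op11)=(6, 0, 0) and bumps W0's slot → (7, 0, 0)
target: VC(op2) = (1, 1, 0)

(1, 1, 0)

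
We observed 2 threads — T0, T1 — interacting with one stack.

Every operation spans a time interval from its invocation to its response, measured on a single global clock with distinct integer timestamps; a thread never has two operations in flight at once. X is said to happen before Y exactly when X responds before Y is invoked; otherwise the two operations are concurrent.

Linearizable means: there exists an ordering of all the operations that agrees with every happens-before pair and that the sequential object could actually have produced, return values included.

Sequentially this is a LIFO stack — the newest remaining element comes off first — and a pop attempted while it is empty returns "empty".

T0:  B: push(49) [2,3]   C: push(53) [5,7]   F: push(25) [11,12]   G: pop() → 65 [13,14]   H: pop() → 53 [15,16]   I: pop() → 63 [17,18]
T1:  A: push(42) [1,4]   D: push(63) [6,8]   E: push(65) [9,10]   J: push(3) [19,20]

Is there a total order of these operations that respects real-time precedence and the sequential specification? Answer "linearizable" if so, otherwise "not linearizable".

the violation lands at event 14, G's response at time 14: events 1..13 linearize, events 1..14 do not
all 4 real-time-respecting orders fail — 7 completed stack operations, no legal replay
take A, B, C, D, E, F, G: step 7 already fails, because G pop() → 65 cannot occur there
take A, B, D, C, E, F, G: step 7 already fails, because G pop() → 65 cannot occur there

not linearizable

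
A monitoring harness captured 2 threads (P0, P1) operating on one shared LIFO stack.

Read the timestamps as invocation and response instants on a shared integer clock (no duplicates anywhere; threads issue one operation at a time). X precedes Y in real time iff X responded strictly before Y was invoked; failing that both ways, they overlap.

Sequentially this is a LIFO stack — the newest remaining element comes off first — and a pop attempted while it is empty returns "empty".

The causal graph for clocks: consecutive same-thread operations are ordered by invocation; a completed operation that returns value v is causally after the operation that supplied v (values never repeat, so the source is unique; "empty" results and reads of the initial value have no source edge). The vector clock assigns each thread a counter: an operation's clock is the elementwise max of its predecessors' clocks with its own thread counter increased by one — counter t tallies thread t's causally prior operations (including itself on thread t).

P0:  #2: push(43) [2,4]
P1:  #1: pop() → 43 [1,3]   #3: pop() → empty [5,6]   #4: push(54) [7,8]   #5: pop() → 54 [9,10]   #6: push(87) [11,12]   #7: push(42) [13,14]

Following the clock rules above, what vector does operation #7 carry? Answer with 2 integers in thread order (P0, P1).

(1, 6)

#2, invoked 2, has no incoming edges; only P0's bump applies → (1, 0)
invoked at 1, #1 merges VC(#2)=(1, 0) and bumps P1's slot → (1, 1)
invoked at 5, #3 merges VC(#1)=(1, 1) and bumps P1's slot → (1, 2)
invoked at 7, #4 merges VC(#3)=(1, 2) and bumps P1's slot → (1, 3)
invoked at 9, #5 merges VC(#4)=(1, 3) and bumps P1's slot → (1, 4)
invoked at 11, #6 merges VC(#5)=(1, 4) and bumps P1's slot → (1, 5)
invoked at 13, #7 merges VC(#6)=(1, 5) and bumps P1's slot → (1, 6)
target: VC(#7) = (1, 6)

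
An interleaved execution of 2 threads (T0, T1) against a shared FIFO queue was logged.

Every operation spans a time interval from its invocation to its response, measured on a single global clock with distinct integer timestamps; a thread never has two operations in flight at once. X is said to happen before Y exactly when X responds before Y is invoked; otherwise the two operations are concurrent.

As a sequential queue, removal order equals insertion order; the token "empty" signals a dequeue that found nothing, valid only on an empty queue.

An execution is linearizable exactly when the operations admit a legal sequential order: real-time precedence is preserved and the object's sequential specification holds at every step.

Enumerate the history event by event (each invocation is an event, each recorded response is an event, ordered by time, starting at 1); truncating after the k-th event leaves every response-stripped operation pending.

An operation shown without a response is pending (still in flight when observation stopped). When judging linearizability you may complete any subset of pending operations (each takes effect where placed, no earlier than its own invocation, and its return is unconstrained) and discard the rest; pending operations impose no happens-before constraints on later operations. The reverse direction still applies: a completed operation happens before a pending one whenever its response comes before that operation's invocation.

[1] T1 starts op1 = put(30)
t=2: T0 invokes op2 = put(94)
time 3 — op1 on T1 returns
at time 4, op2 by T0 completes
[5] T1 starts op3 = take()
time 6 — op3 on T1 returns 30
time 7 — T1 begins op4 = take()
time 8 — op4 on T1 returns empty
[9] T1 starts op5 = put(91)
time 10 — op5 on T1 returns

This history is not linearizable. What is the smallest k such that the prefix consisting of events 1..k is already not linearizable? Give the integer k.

one valid order for events 1..7 is op1, op2, op3:
after step 1 (op1 put(30)): queue <30>
after step 2 (op2 put(94)): queue <30,94>
after step 3 (op3 take() → 30): queue <94>
include event 8 — op4 responding at 8 — and every candidate order breaks
one such order, op1, op2, op3, op4, breaks at step 4 where op4 take() → empty is illegal
one such order, op2, op1, op3, op4, breaks at step 3 where op3 take() → 30 is illegal

8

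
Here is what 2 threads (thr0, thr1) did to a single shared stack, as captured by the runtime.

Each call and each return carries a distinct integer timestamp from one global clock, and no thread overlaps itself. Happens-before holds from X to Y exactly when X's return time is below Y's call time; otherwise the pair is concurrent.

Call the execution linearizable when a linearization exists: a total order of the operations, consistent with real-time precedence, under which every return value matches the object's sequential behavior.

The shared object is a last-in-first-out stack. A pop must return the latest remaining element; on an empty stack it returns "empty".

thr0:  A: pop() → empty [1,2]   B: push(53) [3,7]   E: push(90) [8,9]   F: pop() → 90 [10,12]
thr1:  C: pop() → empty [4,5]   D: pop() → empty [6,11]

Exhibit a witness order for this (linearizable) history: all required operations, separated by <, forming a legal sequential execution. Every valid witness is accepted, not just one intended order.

after step 1 (A pop() → empty): stack <>
after step 2 (C pop() → empty): stack <>
after step 3 (D pop() → empty): stack <>
after step 4 (B push(53)): stack <53>
after step 5 (E push(90)): stack <53,90>
after step 6 (F pop() → 90): stack <53>

A < C < D < B < E < F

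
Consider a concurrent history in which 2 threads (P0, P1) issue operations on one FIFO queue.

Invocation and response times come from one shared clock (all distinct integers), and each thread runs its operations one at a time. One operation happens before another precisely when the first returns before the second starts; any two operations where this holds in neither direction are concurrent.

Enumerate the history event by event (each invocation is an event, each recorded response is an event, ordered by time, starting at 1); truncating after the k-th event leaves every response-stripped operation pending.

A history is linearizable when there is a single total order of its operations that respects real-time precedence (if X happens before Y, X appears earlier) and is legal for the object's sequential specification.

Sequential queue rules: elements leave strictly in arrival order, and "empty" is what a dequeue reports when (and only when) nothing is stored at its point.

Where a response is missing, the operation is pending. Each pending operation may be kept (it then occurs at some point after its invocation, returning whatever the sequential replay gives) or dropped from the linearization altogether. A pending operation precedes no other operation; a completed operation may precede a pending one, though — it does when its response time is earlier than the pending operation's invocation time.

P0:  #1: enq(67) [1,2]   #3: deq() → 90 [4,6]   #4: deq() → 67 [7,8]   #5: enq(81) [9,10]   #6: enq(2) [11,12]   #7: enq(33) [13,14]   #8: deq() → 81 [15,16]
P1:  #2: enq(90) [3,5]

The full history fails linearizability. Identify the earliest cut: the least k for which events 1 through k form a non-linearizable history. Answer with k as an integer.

6

events 1..5 are linearizable; a witness order is #1, #2:
1. #1 enq(67), leaving queue <67>
2. #2 enq(90), leaving queue <67,90>
once event 6 joins (#3's response, time 6), exhaustive search finds no witness
one such order, #1, #2, #3, breaks at step 3 where #3 deq() → 90 is illegal
one such order, #1, #3, #2, breaks at step 2 where #3 deq() → 90 is illegal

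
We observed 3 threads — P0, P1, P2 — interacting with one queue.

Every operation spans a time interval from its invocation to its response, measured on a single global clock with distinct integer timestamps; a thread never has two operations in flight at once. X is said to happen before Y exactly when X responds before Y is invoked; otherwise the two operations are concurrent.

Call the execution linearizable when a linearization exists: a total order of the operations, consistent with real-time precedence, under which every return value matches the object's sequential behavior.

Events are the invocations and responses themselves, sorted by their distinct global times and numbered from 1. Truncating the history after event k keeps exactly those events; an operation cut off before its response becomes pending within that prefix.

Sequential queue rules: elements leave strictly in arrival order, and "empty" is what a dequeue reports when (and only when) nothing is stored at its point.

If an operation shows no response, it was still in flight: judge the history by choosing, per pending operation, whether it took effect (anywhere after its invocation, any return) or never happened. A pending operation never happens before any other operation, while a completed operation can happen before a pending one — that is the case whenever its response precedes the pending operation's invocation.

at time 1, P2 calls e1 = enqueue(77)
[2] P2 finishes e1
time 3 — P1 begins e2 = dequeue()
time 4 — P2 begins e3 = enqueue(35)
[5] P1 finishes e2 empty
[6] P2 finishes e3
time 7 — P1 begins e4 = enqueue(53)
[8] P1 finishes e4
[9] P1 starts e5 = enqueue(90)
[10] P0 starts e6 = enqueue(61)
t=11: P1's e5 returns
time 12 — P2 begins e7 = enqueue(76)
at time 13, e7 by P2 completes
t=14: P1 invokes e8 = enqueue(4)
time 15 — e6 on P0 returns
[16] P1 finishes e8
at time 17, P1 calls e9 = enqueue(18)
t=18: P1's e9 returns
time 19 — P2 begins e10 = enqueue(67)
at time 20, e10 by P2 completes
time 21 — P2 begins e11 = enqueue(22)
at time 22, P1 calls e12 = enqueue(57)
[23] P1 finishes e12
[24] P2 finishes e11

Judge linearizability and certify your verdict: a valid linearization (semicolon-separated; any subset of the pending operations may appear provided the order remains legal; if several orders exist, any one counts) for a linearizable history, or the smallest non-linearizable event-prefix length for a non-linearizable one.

events 1..4 are fine; event 5 — the response of e2 at time 5 — makes the prefix non-linearizable
exactly one order of the 2 completed ops respects real time; the queue replay fails
no completion choice of the 1 pending operation (e3) rescues it — every subset was tried
sample order e1, e2 (pending dropped) stalls at step 2 — e2 dequeue() → empty has no legal effect

not linearizable — minimal violating prefix: 5 events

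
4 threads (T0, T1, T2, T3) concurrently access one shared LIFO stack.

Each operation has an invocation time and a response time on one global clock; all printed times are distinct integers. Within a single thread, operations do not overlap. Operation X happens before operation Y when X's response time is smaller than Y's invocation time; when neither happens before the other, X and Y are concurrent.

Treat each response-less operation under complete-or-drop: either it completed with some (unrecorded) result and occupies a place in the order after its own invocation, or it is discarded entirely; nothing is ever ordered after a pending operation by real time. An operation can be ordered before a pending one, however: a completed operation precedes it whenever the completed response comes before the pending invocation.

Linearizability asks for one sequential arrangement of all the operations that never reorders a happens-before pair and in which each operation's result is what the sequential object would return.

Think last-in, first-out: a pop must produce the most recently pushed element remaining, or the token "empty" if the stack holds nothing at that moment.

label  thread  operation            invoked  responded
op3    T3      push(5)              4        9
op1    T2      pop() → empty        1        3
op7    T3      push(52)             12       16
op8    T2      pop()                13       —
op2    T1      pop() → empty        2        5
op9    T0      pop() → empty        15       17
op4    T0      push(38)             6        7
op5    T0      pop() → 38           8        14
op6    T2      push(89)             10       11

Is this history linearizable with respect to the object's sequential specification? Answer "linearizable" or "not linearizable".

prefix check: 1..16 passes, 1..17 fails once op9's time-17 response joins
checked exhaustively: 29 real-time-consistent orders of 8 completed operations, zero legal LIFO stack replays
completion choices over the 1 pending operation (op8) were checked; none helps
sample order op1, op2, op3, op4, op5, op6, op7, op9 (pending dropped) stalls at step 8 — op9 pop() → empty has no legal effect
sample order op1, op2, op3, op4, op5, op6, op9, op7 (pending dropped) stalls at step 7 — op9 pop() → empty has no legal effect

not linearizable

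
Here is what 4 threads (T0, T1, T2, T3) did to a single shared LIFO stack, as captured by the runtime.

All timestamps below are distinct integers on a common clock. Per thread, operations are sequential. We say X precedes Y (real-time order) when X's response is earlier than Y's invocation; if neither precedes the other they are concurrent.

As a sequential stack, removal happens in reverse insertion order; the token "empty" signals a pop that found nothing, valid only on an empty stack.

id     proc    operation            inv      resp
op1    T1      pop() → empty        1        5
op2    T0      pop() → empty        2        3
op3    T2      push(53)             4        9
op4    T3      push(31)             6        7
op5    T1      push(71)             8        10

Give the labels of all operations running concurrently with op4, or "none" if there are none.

concurrent with op4 ([6,7]): every op whose interval crosses 6..7
op1 [1,5]: before
op2 [2,3]: before
op3 [4,9]: concurrent
op5 [8,10]: after

op3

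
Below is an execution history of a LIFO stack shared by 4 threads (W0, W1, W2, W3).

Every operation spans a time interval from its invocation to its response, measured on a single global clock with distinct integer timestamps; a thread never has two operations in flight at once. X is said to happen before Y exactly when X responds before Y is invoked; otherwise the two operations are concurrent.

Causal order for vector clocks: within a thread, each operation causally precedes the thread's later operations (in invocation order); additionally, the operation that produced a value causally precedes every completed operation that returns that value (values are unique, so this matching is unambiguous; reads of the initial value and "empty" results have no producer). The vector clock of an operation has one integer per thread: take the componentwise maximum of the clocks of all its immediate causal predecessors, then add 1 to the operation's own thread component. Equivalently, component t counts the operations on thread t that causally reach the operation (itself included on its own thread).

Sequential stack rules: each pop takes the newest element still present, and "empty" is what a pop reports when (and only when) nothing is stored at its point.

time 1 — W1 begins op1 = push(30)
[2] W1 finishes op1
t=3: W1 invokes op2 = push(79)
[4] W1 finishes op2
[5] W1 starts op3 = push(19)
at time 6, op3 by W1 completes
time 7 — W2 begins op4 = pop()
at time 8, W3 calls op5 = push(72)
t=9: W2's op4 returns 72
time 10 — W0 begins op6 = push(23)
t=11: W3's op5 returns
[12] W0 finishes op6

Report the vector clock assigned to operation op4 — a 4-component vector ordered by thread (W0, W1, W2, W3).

(0, 0, 1, 1)

no predecessors for op5 (invoked 8): W3 increments from zero → (0, 0, 0, 1)
no predecessors for op1 (invoked 1): W1 increments from zero → (0, 1, 0, 0)
no predecessors for op6 (invoked 10): W0 increments from zero → (1, 0, 0, 0)
merge at op4 (invoked 7): VC(op5)=(0, 0, 0, 1), own-thread bump on W2 → (0, 0, 1, 1)
merge at op2 (invoked 3): VC(op1)=(0, 1, 0, 0), own-thread bump on W1 → (0, 2, 0, 0)
merge at op3 (invoked 5): VC(op2)=(0, 2, 0, 0), own-thread bump on W1 → (0, 3, 0, 0)
target: VC(op4) = (0, 0, 1, 1)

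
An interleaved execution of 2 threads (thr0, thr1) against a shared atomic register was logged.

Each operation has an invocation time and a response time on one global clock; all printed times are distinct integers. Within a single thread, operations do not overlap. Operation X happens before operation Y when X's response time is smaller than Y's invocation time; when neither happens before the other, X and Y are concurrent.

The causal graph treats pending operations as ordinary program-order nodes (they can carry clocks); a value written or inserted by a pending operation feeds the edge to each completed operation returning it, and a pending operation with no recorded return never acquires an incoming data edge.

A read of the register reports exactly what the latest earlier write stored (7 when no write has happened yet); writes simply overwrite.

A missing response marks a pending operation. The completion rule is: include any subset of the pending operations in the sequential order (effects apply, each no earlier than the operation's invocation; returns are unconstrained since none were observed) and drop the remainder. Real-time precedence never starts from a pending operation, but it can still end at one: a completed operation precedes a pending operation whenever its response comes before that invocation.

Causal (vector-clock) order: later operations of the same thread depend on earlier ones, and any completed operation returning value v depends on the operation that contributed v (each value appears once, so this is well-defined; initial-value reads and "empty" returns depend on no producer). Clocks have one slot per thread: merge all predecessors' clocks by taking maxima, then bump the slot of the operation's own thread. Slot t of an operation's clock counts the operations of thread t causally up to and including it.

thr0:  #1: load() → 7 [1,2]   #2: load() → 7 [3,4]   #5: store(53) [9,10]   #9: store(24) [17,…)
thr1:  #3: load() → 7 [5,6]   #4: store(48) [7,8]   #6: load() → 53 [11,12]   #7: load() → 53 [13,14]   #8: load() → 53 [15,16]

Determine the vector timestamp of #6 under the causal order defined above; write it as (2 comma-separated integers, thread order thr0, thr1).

VC(#3, invoked at 5): no causal predecessors; +1 on thr1 → (0, 1)
VC(#1, invoked at 1): no causal predecessors; +1 on thr0 → (1, 0)
#4 (invocation 7): componentwise max over VC(#3)=(0, 1), +1 at thr1, giving (0, 2)
#2 (invocation 3): componentwise max over VC(#1)=(1, 0), +1 at thr0, giving (2, 0)
#5 (invocation 9): componentwise max over VC(#2)=(2, 0), +1 at thr0, giving (3, 0)
#9 (invocation 17): componentwise max over VC(#5)=(3, 0), +1 at thr0, giving (4, 0)
#6 (invocation 11): componentwise max over VC(#4)=(0, 2), VC(#5)=(3, 0), +1 at thr1, giving (3, 3)
#7 (invocation 13): componentwise max over VC(#5)=(3, 0), VC(#6)=(3, 3), +1 at thr1, giving (3, 4)
#8 (invocation 15): componentwise max over VC(#5)=(3, 0), VC(#7)=(3, 4), +1 at thr1, giving (3, 5)
target: VC(#6) = (3, 3)

(3, 3)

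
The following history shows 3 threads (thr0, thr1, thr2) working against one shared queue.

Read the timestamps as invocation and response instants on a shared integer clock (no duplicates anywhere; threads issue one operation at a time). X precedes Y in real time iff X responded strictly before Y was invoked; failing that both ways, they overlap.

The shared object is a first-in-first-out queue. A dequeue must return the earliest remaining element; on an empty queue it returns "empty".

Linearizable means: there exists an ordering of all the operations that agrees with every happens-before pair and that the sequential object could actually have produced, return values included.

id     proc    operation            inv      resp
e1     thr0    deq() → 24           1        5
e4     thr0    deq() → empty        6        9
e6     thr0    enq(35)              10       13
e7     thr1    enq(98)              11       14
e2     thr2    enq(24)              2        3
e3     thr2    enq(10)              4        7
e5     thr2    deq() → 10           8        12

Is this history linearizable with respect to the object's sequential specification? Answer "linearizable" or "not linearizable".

linearizable

witness order: e2, e1, e3, e5, e4, e6, e7
after step 1 (e2 enq(24)): queue <24>
after step 2 (e1 deq() → 24): queue <>
after step 3 (e3 enq(10)): queue <10>
after step 4 (e5 deq() → 10): queue <>
after step 5 (e4 deq() → empty): queue <>
after step 6 (e6 enq(35)): queue <35>
after step 7 (e7 enq(98)): queue <35,98>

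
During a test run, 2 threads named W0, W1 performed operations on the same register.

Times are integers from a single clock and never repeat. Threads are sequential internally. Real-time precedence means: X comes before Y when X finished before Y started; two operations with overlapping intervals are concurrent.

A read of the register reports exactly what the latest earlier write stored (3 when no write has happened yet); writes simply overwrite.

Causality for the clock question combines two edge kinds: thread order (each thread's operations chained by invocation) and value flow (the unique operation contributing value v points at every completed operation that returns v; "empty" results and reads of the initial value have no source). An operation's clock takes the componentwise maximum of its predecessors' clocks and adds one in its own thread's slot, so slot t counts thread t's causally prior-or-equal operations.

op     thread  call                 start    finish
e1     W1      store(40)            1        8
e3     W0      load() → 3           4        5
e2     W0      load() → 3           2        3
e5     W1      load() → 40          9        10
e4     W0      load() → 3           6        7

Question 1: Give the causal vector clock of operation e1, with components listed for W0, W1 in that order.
Answer: (0, 1)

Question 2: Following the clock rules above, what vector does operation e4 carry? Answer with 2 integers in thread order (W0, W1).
Answer: (3, 0)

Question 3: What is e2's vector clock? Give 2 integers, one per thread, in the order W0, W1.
Answer: (1, 0)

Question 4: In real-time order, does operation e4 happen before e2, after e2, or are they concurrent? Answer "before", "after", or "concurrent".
Answer: after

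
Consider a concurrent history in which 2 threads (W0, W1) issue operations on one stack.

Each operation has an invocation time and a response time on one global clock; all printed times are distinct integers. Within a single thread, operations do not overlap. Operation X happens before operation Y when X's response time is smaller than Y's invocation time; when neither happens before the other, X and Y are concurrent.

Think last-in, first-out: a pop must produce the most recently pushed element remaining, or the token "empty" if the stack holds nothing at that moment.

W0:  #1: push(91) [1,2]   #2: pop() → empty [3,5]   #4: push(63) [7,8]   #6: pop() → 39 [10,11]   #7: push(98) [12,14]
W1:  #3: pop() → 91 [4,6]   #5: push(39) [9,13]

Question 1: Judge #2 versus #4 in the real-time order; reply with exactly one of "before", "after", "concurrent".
Answer: before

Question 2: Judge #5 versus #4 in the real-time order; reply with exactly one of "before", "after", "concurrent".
Answer: after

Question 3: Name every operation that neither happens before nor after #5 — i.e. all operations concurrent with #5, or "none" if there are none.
Answer: #6, #7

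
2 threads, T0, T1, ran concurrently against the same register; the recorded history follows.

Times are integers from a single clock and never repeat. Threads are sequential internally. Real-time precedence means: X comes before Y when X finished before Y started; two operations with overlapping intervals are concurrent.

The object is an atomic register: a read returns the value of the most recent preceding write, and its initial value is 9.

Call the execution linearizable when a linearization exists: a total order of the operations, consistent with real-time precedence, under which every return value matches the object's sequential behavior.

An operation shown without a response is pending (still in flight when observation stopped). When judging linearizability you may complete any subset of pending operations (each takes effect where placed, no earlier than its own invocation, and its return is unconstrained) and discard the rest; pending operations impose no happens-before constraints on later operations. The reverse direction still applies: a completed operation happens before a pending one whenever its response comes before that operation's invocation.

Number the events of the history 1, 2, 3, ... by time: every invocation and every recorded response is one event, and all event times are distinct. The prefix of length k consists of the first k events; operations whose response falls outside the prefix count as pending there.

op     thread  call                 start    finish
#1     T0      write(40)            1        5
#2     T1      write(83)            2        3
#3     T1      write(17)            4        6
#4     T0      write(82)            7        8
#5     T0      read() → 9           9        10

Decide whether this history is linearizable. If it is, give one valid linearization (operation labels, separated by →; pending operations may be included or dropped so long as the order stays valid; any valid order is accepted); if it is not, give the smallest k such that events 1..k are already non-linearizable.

not linearizable — minimal violating prefix: 10 events

prefix check: 1..9 passes, 1..10 fails once #5's time-10 response joins
every one of the 3 real-time-consistent orders over 5 completed register ops fails the sequential spec
take #1, #2, #3, #4, #5: step 5 already fails, because #5 read() → 9 cannot occur there
take #2, #1, #3, #4, #5: step 5 already fails, because #5 read() → 9 cannot occur there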